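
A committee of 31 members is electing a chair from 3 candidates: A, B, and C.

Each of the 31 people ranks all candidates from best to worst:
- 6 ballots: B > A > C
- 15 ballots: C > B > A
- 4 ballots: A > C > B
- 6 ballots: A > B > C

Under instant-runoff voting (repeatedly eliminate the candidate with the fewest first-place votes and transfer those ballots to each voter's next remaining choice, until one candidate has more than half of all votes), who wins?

A

Round 1: A 10, B 6, C 15. B eliminated.
Round 2: A 16, C 15. A has a majority (≥16).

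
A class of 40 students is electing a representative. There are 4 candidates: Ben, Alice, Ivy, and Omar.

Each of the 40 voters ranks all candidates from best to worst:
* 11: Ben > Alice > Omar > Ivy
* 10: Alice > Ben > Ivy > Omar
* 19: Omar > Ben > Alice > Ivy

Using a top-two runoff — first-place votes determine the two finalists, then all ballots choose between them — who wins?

Ben

Round 1 first-place votes: Ben 11, Alice 10, Ivy 0, Omar 19. Omar and Ben advance.
Runoff: Omar is ranked above Ben on 19 ballots, Ben above Omar on 21.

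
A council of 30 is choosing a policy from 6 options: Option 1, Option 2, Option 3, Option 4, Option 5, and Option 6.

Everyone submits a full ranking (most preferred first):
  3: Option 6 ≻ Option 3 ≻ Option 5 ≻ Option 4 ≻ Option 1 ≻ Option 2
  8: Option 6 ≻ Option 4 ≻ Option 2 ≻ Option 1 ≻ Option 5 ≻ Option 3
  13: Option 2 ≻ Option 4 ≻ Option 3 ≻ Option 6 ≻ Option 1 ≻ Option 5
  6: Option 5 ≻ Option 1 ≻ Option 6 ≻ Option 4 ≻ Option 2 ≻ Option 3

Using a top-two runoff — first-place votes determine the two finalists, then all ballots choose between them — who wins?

Round 1 first-place votes: Option 1 0, Option 2 13, Option 3 0, Option 4 0, Option 5 6, Option 6 11. Option 2 and Option 6 advance.
Runoff: Option 2 is ranked above Option 6 on 13 ballots, Option 6 above Option 2 on 17.

Option 6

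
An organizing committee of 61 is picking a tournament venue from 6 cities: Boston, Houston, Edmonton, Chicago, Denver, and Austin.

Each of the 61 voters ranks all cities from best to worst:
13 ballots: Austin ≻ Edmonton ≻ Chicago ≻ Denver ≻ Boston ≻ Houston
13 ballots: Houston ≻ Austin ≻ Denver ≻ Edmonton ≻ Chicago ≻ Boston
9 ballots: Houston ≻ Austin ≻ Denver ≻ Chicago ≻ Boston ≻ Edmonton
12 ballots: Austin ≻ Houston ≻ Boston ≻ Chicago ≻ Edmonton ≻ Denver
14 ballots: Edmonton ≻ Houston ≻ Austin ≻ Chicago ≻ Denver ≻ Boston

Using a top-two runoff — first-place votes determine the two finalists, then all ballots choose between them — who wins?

Houston

Round 1 first-place votes: Boston 0, Houston 22, Edmonton 14, Chicago 0, Denver 0, Austin 25. Austin and Houston advance.
Runoff: Austin is ranked above Houston on 25 ballots, Houston above Austin on 36.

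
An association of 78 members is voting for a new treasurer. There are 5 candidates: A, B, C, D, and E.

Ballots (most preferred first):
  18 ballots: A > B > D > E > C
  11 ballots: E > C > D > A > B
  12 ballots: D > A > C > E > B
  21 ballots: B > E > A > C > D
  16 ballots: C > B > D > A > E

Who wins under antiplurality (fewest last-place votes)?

A

Last-place votes: A 0, B 23, C 18, D 21, E 16.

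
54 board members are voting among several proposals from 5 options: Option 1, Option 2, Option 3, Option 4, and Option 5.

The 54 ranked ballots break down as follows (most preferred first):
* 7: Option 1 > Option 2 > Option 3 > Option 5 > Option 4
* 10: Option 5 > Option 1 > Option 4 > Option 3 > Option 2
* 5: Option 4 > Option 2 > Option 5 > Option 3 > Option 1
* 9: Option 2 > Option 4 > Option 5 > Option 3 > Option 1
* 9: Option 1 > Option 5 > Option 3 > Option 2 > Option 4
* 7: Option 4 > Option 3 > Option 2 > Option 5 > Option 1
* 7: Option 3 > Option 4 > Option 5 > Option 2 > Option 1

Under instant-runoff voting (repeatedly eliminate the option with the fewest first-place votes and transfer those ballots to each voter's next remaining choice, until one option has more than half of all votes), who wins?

Round 1: Option 1 16, Option 2 9, Option 3 7, Option 4 12, Option 5 10. Option 3 eliminated.
Round 2: Option 1 16, Option 2 9, Option 4 19, Option 5 10. Option 2 eliminated.
Round 3: Option 1 16, Option 4 28, Option 5 10. Option 4 has a majority (≥28).

Option 4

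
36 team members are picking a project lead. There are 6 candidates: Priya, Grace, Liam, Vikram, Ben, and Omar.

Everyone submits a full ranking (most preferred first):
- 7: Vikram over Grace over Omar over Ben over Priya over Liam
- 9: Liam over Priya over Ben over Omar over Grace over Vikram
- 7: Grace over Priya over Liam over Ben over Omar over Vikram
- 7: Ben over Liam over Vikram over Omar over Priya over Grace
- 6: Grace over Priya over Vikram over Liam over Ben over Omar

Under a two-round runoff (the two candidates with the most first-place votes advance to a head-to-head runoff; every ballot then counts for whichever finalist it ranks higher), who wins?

Grace

Round 1 first-place votes: Priya 0, Grace 13, Liam 9, Vikram 7, Ben 7, Omar 0. Grace and Liam advance.
Runoff: Grace is ranked above Liam on 20 ballots, Liam above Grace on 16.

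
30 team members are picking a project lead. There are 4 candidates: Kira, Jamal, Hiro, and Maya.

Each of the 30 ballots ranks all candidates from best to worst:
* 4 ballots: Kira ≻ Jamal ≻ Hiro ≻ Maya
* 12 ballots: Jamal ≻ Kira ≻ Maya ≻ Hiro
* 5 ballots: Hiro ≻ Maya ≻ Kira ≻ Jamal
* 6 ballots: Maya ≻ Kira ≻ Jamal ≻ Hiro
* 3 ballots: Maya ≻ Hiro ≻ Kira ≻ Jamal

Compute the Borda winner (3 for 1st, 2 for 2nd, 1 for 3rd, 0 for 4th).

Kira: 4×3 + 12×2 + 5×1 + 6×2 + 3×1 = 56
Jamal: 4×2 + 12×3 + 5×0 + 6×1 + 3×0 = 50
Hiro: 4×1 + 12×0 + 5×3 + 6×0 + 3×2 = 25
Maya: 4×0 + 12×1 + 5×2 + 6×3 + 3×3 = 49

Kira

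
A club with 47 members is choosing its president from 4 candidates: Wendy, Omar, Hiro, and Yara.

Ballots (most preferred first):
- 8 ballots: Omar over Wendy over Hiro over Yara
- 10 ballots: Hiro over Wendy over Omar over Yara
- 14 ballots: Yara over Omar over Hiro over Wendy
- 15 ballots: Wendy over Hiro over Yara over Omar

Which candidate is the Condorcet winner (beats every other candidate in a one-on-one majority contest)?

Hiro

Hiro vs Wendy: 24–23
Hiro vs Omar: 25–22
Hiro vs Yara: 33–14
Hiro beats every other candidate.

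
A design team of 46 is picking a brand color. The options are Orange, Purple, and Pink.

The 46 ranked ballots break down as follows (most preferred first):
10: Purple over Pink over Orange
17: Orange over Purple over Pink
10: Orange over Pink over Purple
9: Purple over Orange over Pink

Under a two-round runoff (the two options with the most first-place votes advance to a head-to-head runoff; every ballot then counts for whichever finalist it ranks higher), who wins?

Orange

Round 1 first-place votes: Orange 27, Purple 19, Pink 0. Orange and Purple advance.
Runoff: Orange is ranked above Purple on 27 ballots, Purple above Orange on 19.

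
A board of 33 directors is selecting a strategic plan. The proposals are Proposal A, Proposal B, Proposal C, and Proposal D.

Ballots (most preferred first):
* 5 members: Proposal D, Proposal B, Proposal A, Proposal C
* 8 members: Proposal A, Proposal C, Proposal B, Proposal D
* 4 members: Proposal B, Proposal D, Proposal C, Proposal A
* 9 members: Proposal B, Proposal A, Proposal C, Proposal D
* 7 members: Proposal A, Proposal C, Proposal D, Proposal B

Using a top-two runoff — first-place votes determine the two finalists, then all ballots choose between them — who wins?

Round 1 first-place votes: Proposal A 15, Proposal B 13, Proposal C 0, Proposal D 5. Proposal A and Proposal B advance.
Runoff: Proposal A is ranked above Proposal B on 15 ballots, Proposal B above Proposal A on 18.

Proposal B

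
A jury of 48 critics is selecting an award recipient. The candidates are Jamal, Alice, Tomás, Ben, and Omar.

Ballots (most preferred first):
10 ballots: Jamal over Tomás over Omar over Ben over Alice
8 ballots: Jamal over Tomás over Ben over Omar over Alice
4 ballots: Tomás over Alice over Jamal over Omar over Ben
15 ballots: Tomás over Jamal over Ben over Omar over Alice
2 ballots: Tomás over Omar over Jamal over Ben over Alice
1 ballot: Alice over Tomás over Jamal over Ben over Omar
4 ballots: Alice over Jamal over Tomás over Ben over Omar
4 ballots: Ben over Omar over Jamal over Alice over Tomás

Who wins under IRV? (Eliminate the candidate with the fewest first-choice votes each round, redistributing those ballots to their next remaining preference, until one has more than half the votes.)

Jamal

Round 1: Jamal 18, Alice 5, Tomás 21, Ben 4, Omar 0. Omar eliminated.
Round 2: Jamal 18, Alice 5, Tomás 21, Ben 4. Ben eliminated.
Round 3: Jamal 22, Alice 5, Tomás 21. Alice eliminated.
Round 4: Jamal 26, Tomás 22. Jamal has a majority (≥25).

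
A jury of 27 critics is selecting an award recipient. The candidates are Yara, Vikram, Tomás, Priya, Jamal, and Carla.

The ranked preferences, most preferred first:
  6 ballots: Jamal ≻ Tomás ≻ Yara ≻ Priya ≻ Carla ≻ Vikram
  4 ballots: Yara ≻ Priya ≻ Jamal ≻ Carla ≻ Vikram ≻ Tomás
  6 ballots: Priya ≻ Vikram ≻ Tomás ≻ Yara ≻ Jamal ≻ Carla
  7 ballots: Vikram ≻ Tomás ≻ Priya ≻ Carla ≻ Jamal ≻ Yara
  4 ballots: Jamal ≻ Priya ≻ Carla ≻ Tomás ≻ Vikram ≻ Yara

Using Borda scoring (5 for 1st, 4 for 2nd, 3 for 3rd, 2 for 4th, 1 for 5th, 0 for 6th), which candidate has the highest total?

Priya

Yara: 6×3 + 4×5 + 6×2 + 7×0 + 4×0 = 50
Vikram: 6×0 + 4×1 + 6×4 + 7×5 + 4×1 = 67
Tomás: 6×4 + 4×0 + 6×3 + 7×4 + 4×2 = 78
Priya: 6×2 + 4×4 + 6×5 + 7×3 + 4×4 = 95
Jamal: 6×5 + 4×3 + 6×1 + 7×1 + 4×5 = 75
Carla: 6×1 + 4×2 + 6×0 + 7×2 + 4×3 = 40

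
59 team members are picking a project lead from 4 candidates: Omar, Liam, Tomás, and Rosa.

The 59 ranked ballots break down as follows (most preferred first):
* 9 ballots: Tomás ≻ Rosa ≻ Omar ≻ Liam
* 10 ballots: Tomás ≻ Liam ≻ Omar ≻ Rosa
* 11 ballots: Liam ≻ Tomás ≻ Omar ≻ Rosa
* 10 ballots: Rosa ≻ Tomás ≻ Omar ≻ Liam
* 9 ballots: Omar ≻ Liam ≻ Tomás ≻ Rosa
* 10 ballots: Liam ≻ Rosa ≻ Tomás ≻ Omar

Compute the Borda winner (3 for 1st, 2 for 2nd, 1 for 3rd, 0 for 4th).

Tomás

Omar: 9×1 + 10×1 + 11×1 + 10×1 + 9×3 + 10×0 = 67
Liam: 9×0 + 10×2 + 11×3 + 10×0 + 9×2 + 10×3 = 101
Tomás: 9×3 + 10×3 + 11×2 + 10×2 + 9×1 + 10×1 = 118
Rosa: 9×2 + 10×0 + 11×0 + 10×3 + 9×0 + 10×2 = 68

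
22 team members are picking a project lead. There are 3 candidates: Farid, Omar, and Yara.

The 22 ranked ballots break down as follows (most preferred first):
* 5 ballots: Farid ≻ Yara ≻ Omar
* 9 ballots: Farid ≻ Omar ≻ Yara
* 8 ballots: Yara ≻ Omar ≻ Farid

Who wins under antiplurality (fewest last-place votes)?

Last-place votes: Farid 8, Omar 5, Yara 9.

Omar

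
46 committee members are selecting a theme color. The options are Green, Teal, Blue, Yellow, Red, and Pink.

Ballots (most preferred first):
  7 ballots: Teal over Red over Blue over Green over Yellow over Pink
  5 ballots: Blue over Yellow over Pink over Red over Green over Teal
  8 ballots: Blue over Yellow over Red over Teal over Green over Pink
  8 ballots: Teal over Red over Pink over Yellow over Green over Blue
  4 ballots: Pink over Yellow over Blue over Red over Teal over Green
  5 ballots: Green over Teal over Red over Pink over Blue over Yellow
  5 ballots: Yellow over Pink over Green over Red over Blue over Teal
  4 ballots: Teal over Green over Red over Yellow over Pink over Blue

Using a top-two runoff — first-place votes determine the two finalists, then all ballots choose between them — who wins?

Teal

Round 1 first-place votes: Green 5, Teal 19, Blue 13, Yellow 5, Red 0, Pink 4. Teal and Blue advance.
Runoff: Teal is ranked above Blue on 24 ballots, Blue above Teal on 22.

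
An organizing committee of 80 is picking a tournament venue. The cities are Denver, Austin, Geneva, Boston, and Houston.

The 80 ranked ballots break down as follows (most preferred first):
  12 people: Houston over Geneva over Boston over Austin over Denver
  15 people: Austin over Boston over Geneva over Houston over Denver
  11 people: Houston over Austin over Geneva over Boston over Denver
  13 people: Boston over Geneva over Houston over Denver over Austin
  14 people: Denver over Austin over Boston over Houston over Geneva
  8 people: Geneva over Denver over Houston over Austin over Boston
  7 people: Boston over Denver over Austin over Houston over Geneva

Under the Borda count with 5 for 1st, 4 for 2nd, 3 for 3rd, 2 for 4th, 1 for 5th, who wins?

Boston

Denver: 12×1 + 15×1 + 11×1 + 13×2 + 14×5 + 8×4 + 7×4 = 194
Austin: 12×2 + 15×5 + 11×4 + 13×1 + 14×4 + 8×2 + 7×3 = 249
Geneva: 12×4 + 15×3 + 11×3 + 13×4 + 14×1 + 8×5 + 7×1 = 239
Boston: 12×3 + 15×4 + 11×2 + 13×5 + 14×3 + 8×1 + 7×5 = 268
Houston: 12×5 + 15×2 + 11×5 + 13×3 + 14×2 + 8×3 + 7×2 = 250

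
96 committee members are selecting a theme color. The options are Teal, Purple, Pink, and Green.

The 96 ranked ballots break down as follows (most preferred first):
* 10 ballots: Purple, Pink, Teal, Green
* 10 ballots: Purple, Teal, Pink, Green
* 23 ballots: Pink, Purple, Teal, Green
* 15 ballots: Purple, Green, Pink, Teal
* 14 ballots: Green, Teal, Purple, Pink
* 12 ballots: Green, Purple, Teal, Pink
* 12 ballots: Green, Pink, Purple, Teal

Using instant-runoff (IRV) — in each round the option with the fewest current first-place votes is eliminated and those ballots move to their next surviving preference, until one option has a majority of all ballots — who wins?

Purple

Round 1: Teal 0, Purple 35, Pink 23, Green 38. Teal eliminated.
Round 2: Purple 35, Pink 23, Green 38. Pink eliminated.
Round 3: Purple 58, Green 38. Purple has a majority (≥49).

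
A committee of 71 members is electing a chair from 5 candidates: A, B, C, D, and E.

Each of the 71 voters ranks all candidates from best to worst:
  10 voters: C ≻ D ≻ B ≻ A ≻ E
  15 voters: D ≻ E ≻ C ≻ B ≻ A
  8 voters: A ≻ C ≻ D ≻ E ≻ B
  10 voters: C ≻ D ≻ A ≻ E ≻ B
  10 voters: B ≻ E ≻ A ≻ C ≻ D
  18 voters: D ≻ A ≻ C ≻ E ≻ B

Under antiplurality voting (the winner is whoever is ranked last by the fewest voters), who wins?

Last-place votes: A 15, B 36, C 0, D 10, E 10.

C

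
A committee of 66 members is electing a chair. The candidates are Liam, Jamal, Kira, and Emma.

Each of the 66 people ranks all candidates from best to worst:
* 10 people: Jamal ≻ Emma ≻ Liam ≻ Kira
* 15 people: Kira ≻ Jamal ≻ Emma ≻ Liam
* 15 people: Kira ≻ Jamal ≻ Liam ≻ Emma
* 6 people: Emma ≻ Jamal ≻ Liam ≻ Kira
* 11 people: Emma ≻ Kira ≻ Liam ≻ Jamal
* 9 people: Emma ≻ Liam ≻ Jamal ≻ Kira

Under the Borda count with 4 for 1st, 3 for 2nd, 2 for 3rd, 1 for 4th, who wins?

Emma

Liam: 10×2 + 15×1 + 15×2 + 6×2 + 11×2 + 9×3 = 126
Jamal: 10×4 + 15×3 + 15×3 + 6×3 + 11×1 + 9×2 = 177
Kira: 10×1 + 15×4 + 15×4 + 6×1 + 11×3 + 9×1 = 178
Emma: 10×3 + 15×2 + 15×1 + 6×4 + 11×4 + 9×4 = 179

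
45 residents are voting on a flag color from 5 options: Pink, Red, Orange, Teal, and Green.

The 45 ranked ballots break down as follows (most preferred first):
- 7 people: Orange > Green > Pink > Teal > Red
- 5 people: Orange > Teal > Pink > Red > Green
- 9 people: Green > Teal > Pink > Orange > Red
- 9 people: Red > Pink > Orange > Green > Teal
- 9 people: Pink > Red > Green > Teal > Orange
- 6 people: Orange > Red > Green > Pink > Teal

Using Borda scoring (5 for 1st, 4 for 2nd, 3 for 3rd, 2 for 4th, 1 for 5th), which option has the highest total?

Pink: 7×3 + 5×3 + 9×3 + 9×4 + 9×5 + 6×2 = 156
Red: 7×1 + 5×2 + 9×1 + 9×5 + 9×4 + 6×4 = 131
Orange: 7×5 + 5×5 + 9×2 + 9×3 + 9×1 + 6×5 = 144
Teal: 7×2 + 5×4 + 9×4 + 9×1 + 9×2 + 6×1 = 103
Green: 7×4 + 5×1 + 9×5 + 9×2 + 9×3 + 6×3 = 141

Pink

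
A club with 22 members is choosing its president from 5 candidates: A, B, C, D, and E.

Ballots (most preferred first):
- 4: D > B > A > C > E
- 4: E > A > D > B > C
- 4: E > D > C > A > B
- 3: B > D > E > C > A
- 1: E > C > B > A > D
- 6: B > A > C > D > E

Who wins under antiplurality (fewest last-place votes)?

D

Last-place votes: A 3, B 4, C 4, D 1, E 10.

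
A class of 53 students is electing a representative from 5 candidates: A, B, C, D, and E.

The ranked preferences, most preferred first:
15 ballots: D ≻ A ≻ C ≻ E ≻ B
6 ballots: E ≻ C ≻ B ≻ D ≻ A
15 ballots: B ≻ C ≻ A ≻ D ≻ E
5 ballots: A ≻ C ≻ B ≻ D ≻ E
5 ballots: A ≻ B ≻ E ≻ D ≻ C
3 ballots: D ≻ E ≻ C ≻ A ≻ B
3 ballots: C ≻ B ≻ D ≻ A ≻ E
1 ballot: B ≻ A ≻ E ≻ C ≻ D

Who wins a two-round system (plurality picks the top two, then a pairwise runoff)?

Round 1 first-place votes: A 10, B 16, C 3, D 18, E 6. D and B advance.
Runoff: D is ranked above B on 18 ballots, B above D on 35.

B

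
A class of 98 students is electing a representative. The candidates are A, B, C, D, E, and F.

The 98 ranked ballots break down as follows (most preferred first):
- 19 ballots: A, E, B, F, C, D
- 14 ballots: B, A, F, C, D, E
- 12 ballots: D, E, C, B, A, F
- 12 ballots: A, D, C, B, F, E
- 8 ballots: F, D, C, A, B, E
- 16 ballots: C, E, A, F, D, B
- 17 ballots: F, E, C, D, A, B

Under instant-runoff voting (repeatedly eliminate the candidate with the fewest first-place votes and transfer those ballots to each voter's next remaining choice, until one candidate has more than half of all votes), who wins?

Round 1: A 31, B 14, C 16, D 12, E 0, F 25. E eliminated.
Round 2: A 31, B 14, C 16, D 12, F 25. D eliminated.
Round 3: A 31, B 14, C 28, F 25. B eliminated.
Round 4: A 45, C 28, F 25. F eliminated.
Round 5: A 45, C 53. C has a majority (≥50).

C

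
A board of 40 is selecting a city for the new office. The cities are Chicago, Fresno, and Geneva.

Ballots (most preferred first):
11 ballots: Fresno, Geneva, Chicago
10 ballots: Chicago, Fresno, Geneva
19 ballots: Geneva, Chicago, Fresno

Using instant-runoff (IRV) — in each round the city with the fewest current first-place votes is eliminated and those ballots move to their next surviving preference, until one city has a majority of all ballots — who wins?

Round 1: Chicago 10, Fresno 11, Geneva 19. Chicago eliminated.
Round 2: Fresno 21, Geneva 19. Fresno has a majority (≥21).

Fresno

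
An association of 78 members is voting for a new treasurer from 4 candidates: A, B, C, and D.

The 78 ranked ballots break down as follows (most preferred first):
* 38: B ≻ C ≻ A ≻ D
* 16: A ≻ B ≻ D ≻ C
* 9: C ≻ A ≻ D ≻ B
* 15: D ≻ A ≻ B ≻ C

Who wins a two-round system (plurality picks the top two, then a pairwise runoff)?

Round 1 first-place votes: A 16, B 38, C 9, D 15. B and A advance.
Runoff: B is ranked above A on 38 ballots, A above B on 40.

A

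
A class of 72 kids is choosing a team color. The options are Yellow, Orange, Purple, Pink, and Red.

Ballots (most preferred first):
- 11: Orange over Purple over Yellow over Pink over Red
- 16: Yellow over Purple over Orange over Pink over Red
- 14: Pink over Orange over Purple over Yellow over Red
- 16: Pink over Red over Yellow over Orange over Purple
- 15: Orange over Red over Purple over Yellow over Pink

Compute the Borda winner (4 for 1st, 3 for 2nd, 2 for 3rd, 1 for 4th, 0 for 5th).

Orange

Yellow: 11×2 + 16×4 + 14×1 + 16×2 + 15×1 = 147
Orange: 11×4 + 16×2 + 14×3 + 16×1 + 15×4 = 194
Purple: 11×3 + 16×3 + 14×2 + 16×0 + 15×2 = 139
Pink: 11×1 + 16×1 + 14×4 + 16×4 + 15×0 = 147
Red: 11×0 + 16×0 + 14×0 + 16×3 + 15×3 = 93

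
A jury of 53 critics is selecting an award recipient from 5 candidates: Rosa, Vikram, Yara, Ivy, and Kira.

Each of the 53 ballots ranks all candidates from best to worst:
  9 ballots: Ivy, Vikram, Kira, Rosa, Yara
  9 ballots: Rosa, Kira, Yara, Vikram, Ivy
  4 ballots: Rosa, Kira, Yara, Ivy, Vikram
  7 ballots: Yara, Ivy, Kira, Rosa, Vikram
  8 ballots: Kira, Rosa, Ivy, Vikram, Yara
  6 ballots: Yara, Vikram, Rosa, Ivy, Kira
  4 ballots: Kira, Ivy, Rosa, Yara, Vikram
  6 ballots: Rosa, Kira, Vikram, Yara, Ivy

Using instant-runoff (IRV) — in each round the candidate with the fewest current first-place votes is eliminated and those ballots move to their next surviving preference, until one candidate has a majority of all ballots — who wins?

Round 1: Rosa 19, Vikram 0, Yara 13, Ivy 9, Kira 12. Vikram eliminated.
Round 2: Rosa 19, Yara 13, Ivy 9, Kira 12. Ivy eliminated.
Round 3: Rosa 19, Yara 13, Kira 21. Yara eliminated.
Round 4: Rosa 25, Kira 28. Kira has a majority (≥27).

Kira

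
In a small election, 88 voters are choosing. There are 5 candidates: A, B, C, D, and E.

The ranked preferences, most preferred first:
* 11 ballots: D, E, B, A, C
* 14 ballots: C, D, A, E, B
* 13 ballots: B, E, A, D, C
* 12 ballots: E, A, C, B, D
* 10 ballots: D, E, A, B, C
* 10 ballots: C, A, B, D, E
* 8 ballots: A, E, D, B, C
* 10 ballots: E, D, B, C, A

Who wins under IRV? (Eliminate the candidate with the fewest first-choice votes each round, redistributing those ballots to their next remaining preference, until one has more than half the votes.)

Round 1: A 8, B 13, C 24, D 21, E 22. A eliminated.
Round 2: B 13, C 24, D 21, E 30. B eliminated.
Round 3: C 24, D 21, E 43. D eliminated.
Round 4: C 24, E 64. E has a majority (≥45).

E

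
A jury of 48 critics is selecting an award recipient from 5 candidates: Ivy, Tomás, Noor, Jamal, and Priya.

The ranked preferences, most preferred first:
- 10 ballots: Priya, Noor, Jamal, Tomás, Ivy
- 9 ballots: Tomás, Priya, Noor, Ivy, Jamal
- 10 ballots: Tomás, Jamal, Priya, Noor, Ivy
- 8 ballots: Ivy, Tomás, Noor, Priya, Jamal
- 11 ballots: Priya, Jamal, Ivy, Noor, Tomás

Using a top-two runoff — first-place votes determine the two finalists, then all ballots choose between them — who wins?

Round 1 first-place votes: Ivy 8, Tomás 19, Noor 0, Jamal 0, Priya 21. Priya and Tomás advance.
Runoff: Priya is ranked above Tomás on 21 ballots, Tomás above Priya on 27.

Tomás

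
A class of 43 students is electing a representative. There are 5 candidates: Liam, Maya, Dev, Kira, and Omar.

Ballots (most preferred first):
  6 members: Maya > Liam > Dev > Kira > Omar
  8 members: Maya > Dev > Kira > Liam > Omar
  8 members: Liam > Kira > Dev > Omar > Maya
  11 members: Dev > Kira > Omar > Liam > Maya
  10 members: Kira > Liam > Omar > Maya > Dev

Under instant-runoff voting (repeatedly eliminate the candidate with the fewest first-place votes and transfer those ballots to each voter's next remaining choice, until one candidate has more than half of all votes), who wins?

Round 1: Liam 8, Maya 14, Dev 11, Kira 10, Omar 0. Omar eliminated.
Round 2: Liam 8, Maya 14, Dev 11, Kira 10. Liam eliminated.
Round 3: Maya 14, Dev 11, Kira 18. Dev eliminated.
Round 4: Maya 14, Kira 29. Kira has a majority (≥22).

Kira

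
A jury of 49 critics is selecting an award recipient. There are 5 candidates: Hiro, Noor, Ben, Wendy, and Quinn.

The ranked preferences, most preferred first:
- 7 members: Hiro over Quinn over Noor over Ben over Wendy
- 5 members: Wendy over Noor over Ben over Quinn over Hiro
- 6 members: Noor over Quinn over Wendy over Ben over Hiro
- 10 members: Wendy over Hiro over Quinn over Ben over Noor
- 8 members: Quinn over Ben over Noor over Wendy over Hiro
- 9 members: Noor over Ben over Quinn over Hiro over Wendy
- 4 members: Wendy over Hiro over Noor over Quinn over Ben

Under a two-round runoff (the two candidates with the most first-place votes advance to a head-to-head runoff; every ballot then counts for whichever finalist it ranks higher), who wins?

Noor

Round 1 first-place votes: Hiro 7, Noor 15, Ben 0, Wendy 19, Quinn 8. Wendy and Noor advance.
Runoff: Wendy is ranked above Noor on 19 ballots, Noor above Wendy on 30.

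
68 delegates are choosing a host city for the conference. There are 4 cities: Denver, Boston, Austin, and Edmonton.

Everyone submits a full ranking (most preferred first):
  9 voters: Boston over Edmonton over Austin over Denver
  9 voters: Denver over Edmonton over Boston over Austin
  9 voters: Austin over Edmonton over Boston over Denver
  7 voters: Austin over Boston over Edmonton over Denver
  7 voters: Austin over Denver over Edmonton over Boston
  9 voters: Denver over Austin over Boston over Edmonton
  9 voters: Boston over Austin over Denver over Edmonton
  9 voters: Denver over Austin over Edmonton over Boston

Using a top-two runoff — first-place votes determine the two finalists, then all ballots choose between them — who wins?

Round 1 first-place votes: Denver 27, Boston 18, Austin 23, Edmonton 0. Denver and Austin advance.
Runoff: Denver is ranked above Austin on 27 ballots, Austin above Denver on 41.

Austin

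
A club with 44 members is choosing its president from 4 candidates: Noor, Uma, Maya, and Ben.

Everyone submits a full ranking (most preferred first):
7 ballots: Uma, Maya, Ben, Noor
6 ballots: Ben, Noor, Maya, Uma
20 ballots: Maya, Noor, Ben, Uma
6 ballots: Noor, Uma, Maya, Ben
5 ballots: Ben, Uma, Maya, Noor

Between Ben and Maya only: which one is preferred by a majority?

Maya

Ben is ranked above Maya on 11 ballots; Maya above Ben on 33.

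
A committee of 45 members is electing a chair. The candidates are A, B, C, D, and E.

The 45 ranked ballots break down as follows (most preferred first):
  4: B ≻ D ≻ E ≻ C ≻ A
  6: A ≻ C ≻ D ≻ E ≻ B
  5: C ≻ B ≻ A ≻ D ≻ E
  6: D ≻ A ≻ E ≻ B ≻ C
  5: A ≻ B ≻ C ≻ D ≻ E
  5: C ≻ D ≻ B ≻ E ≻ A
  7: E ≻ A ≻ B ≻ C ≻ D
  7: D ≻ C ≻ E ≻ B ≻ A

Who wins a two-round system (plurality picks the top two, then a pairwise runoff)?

Round 1 first-place votes: A 11, B 4, C 10, D 13, E 7. D and A advance.
Runoff: D is ranked above A on 22 ballots, A above D on 23.

A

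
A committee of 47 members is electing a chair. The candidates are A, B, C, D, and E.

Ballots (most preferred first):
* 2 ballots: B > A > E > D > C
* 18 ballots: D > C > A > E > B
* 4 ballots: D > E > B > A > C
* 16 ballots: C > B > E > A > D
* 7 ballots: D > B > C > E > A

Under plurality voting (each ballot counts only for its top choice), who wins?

First-place votes: A 0, B 2, C 16, D 29, E 0.

D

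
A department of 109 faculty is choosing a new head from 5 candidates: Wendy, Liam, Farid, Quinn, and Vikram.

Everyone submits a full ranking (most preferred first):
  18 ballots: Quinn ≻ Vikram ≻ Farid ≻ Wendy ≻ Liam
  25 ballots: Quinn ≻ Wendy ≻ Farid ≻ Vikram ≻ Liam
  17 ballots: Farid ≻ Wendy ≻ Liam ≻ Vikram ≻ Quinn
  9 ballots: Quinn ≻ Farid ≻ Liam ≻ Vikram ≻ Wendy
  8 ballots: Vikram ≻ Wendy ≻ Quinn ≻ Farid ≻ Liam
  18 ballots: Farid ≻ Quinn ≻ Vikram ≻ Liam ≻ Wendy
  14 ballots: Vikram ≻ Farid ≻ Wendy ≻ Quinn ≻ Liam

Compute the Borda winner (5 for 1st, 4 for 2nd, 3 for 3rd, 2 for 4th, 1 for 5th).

Wendy: 18×2 + 25×4 + 17×4 + 9×1 + 8×4 + 18×1 + 14×3 = 305
Liam: 18×1 + 25×1 + 17×3 + 9×3 + 8×1 + 18×2 + 14×1 = 179
Farid: 18×3 + 25×3 + 17×5 + 9×4 + 8×2 + 18×5 + 14×4 = 412
Quinn: 18×5 + 25×5 + 17×1 + 9×5 + 8×3 + 18×4 + 14×2 = 401
Vikram: 18×4 + 25×2 + 17×2 + 9×2 + 8×5 + 18×3 + 14×5 = 338

Farid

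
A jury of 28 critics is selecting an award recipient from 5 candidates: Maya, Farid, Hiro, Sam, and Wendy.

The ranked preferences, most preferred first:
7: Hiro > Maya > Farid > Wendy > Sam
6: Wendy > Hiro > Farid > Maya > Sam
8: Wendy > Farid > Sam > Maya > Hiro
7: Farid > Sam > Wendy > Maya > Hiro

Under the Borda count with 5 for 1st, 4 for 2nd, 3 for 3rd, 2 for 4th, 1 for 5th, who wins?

Maya: 7×4 + 6×2 + 8×2 + 7×2 = 70
Farid: 7×3 + 6×3 + 8×4 + 7×5 = 106
Hiro: 7×5 + 6×4 + 8×1 + 7×1 = 74
Sam: 7×1 + 6×1 + 8×3 + 7×4 = 65
Wendy: 7×2 + 6×5 + 8×5 + 7×3 = 105

Farid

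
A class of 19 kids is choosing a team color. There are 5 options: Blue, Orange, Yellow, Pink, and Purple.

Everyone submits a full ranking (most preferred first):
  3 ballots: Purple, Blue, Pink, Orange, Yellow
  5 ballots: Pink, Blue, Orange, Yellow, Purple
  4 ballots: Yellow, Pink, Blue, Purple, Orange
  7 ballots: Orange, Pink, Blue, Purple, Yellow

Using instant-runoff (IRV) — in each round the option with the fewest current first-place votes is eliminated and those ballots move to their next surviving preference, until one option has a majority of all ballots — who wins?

Pink

Round 1: Blue 0, Orange 7, Yellow 4, Pink 5, Purple 3. Blue eliminated.
Round 2: Orange 7, Yellow 4, Pink 5, Purple 3. Purple eliminated.
Round 3: Orange 7, Yellow 4, Pink 8. Yellow eliminated.
Round 4: Orange 7, Pink 12. Pink has a majority (≥10).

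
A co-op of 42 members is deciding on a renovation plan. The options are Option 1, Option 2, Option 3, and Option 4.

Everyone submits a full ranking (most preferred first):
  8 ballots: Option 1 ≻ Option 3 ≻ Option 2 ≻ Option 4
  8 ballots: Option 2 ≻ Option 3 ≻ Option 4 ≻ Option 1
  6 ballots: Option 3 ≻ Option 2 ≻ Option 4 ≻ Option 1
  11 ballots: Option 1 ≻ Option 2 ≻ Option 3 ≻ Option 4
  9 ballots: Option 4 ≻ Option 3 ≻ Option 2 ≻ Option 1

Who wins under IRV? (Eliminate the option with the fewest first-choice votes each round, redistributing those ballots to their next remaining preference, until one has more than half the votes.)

Option 2

Round 1: Option 1 19, Option 2 8, Option 3 6, Option 4 9. Option 3 eliminated.
Round 2: Option 1 19, Option 2 14, Option 4 9. Option 4 eliminated.
Round 3: Option 1 19, Option 2 23. Option 2 has a majority (≥22).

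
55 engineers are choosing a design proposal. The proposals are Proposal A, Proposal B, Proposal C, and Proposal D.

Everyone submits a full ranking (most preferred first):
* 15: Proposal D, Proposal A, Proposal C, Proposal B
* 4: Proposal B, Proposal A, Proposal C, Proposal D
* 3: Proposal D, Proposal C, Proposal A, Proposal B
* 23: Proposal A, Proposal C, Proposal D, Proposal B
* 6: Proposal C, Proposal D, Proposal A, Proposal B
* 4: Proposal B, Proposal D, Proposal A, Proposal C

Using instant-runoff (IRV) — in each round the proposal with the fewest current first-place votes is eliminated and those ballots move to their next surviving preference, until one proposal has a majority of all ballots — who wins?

Round 1: Proposal A 23, Proposal B 8, Proposal C 6, Proposal D 18. Proposal C eliminated.
Round 2: Proposal A 23, Proposal B 8, Proposal D 24. Proposal B eliminated.
Round 3: Proposal A 27, Proposal D 28. Proposal D has a majority (≥28).

Proposal D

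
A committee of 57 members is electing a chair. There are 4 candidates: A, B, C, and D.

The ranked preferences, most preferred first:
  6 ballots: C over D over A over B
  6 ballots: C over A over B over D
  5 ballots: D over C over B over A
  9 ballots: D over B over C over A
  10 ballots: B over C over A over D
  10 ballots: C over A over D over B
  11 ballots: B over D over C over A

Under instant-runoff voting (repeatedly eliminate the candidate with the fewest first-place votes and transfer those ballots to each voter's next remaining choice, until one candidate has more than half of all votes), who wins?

B

Round 1: A 0, B 21, C 22, D 14. A eliminated.
Round 2: B 21, C 22, D 14. D eliminated.
Round 3: B 30, C 27. B has a majority (≥29).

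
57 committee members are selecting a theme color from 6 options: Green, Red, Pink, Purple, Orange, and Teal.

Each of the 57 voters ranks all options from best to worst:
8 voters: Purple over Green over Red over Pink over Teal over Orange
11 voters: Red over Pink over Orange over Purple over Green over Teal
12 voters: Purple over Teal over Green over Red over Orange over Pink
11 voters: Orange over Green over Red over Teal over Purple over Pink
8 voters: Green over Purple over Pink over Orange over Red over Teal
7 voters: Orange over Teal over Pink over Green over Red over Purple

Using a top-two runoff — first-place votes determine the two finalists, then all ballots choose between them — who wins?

Round 1 first-place votes: Green 8, Red 11, Pink 0, Purple 20, Orange 18, Teal 0. Purple and Orange advance.
Runoff: Purple is ranked above Orange on 28 ballots, Orange above Purple on 29.

Orange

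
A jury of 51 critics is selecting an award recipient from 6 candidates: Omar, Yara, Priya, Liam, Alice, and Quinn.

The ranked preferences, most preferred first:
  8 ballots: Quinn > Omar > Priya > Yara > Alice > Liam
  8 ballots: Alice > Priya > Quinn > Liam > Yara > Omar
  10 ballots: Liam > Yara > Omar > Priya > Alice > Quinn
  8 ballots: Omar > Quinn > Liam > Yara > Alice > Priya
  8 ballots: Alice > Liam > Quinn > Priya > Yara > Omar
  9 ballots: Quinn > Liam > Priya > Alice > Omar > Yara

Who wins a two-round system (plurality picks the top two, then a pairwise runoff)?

Alice

Round 1 first-place votes: Omar 8, Yara 0, Priya 0, Liam 10, Alice 16, Quinn 17. Quinn and Alice advance.
Runoff: Quinn is ranked above Alice on 25 ballots, Alice above Quinn on 26.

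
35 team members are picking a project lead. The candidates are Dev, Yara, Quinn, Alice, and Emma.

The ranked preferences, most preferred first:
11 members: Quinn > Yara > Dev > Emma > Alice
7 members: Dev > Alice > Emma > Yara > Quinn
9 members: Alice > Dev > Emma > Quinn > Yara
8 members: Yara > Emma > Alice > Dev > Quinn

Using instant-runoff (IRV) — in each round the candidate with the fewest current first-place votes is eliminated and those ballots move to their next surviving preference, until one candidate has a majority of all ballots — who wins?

Alice

Round 1: Dev 7, Yara 8, Quinn 11, Alice 9, Emma 0. Emma eliminated.
Round 2: Dev 7, Yara 8, Quinn 11, Alice 9. Dev eliminated.
Round 3: Yara 8, Quinn 11, Alice 16. Yara eliminated.
Round 4: Quinn 11, Alice 24. Alice has a majority (≥18).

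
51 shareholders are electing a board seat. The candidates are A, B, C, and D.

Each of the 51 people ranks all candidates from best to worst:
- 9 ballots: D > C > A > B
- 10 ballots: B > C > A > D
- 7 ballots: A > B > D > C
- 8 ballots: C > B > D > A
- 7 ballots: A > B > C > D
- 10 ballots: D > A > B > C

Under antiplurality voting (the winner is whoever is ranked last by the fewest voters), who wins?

A

Last-place votes: A 8, B 9, C 17, D 17.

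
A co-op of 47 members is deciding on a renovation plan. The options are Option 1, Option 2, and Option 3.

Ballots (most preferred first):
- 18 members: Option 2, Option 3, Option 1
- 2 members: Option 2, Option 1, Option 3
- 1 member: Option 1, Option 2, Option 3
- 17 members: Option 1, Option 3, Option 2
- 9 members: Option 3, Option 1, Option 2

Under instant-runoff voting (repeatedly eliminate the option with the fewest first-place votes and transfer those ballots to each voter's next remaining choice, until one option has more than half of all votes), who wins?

Round 1: Option 1 18, Option 2 20, Option 3 9. Option 3 eliminated.
Round 2: Option 1 27, Option 2 20. Option 1 has a majority (≥24).

Option 1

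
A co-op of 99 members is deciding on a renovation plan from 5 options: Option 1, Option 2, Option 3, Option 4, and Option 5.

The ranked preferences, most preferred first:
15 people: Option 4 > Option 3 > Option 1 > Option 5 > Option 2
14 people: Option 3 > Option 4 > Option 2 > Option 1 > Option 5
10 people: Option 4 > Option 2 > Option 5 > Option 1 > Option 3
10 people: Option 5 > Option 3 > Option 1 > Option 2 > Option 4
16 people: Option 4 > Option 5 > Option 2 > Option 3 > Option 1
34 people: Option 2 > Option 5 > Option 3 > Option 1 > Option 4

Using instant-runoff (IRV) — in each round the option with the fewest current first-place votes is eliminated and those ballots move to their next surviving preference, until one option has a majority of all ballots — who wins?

Option 4

Round 1: Option 1 0, Option 2 34, Option 3 14, Option 4 41, Option 5 10. Option 1 eliminated.
Round 2: Option 2 34, Option 3 14, Option 4 41, Option 5 10. Option 5 eliminated.
Round 3: Option 2 34, Option 3 24, Option 4 41. Option 3 eliminated.
Round 4: Option 2 44, Option 4 55. Option 4 has a majority (≥50).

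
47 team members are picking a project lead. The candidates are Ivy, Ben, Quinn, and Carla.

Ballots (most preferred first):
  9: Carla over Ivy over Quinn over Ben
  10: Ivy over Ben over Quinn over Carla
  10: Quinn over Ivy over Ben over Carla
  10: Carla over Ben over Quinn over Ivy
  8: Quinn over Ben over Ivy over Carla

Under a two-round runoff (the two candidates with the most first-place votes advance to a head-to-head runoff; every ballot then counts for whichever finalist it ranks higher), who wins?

Round 1 first-place votes: Ivy 10, Ben 0, Quinn 18, Carla 19. Carla and Quinn advance.
Runoff: Carla is ranked above Quinn on 19 ballots, Quinn above Carla on 28.

Quinn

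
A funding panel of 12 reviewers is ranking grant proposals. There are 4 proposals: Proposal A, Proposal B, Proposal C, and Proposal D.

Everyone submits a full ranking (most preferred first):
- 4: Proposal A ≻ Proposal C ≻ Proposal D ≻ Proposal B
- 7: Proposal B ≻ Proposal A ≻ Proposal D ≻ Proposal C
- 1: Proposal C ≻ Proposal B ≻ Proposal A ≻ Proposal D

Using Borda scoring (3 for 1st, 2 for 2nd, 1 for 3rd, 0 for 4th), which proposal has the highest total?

Proposal A

Proposal A: 4×3 + 7×2 + 1×1 = 27
Proposal B: 4×0 + 7×3 + 1×2 = 23
Proposal C: 4×2 + 7×0 + 1×3 = 11
Proposal D: 4×1 + 7×1 + 1×0 = 11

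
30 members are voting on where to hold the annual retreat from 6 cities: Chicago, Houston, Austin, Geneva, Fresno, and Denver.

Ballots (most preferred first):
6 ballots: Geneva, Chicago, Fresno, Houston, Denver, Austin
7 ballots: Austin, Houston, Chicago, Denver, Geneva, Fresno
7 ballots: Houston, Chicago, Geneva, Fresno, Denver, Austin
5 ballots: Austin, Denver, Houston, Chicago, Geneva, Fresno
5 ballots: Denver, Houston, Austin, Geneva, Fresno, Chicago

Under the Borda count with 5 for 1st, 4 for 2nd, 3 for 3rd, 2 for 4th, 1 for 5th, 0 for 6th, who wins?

Houston

Chicago: 6×4 + 7×3 + 7×4 + 5×2 + 5×0 = 83
Houston: 6×2 + 7×4 + 7×5 + 5×3 + 5×4 = 110
Austin: 6×0 + 7×5 + 7×0 + 5×5 + 5×3 = 75
Geneva: 6×5 + 7×1 + 7×3 + 5×1 + 5×2 = 73
Fresno: 6×3 + 7×0 + 7×2 + 5×0 + 5×1 = 37
Denver: 6×1 + 7×2 + 7×1 + 5×4 + 5×5 = 72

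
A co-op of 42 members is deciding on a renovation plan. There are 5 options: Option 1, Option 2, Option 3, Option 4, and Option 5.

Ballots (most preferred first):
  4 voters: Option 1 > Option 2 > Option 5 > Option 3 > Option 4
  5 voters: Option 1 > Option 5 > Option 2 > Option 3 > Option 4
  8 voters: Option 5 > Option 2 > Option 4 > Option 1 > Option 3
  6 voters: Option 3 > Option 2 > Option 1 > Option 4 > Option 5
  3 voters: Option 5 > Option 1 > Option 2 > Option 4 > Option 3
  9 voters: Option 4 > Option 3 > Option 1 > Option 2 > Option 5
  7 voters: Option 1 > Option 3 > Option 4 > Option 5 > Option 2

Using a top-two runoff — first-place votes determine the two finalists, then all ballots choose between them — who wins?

Option 1

Round 1 first-place votes: Option 1 16, Option 2 0, Option 3 6, Option 4 9, Option 5 11. Option 1 and Option 5 advance.
Runoff: Option 1 is ranked above Option 5 on 31 ballots, Option 5 above Option 1 on 11.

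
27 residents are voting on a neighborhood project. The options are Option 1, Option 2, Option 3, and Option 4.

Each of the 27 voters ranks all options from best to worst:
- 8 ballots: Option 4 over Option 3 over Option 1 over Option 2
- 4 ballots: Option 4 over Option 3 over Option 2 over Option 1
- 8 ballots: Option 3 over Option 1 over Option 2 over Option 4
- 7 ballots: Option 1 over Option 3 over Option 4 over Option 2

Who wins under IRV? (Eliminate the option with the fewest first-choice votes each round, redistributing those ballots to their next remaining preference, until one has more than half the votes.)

Option 3

Round 1: Option 1 7, Option 2 0, Option 3 8, Option 4 12. Option 2 eliminated.
Round 2: Option 1 7, Option 3 8, Option 4 12. Option 1 eliminated.
Round 3: Option 3 15, Option 4 12. Option 3 has a majority (≥14).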